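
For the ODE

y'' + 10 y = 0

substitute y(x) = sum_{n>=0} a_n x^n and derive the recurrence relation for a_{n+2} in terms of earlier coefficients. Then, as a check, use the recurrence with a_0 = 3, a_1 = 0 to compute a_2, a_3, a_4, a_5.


Substitute y = sum_n a_n x^n into y'' + (const) y = 0.
y''(x) = sum_{n>=0} (n+2)(n+1) a_{n+2} x^n.
The ODE becomes sum_n [(n+2)(n+1) a_{n+2} + 10 a_n] x^n = 0.
Setting each coefficient to zero gives the recurrence:
  (n+2)(n+1) a_{n+2} + 10 a_n = 0,
  a_{n+2} = -10 / ((n+1)(n+2)) a_n.

Check with a_0 = 3, a_1 = 0 (apply the recurrence for n = 0, 1, 2, 3): a_0 = 3, a_1 = 0, a_2 = -15, a_3 = 0, a_4 = 25/2, a_5 = 0.

a_{n+2} = -10/((n+1)(n+2)) * a_n; check: a_0 = 3, a_1 = 0, a_2 = -15, a_3 = 0, a_4 = 25/2, a_5 = 0


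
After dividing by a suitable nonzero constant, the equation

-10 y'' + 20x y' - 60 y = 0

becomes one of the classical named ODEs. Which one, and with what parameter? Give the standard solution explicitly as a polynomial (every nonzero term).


All three coefficients share the factor -10; dividing through by -10 gives  y'' - 2x y' + 6 y = 0.
This matches the Hermite equation y'' - 2x y' + 2n y = 0 with 2n = 6, so n = 3; the polynomial solution is H_3(x).
With y = sum_k a_k x^k, matching x^k gives (k+2)(k+1) a_{k+2} = 2(k - n) a_k = 2(k - 3) a_k. The right side vanishes at k = 3, so the series with the parity of 3 terminates at degree 3.
Standard normalization: leading coefficient of H_n is 2^n, so a_3 = 2^3 = 8. Work downward with a_k = (k+1)(k+2) a_{k+2} / (2(k - n)):
  a_1 = (2)(3)(8) / (2(1 - 3)) = 48/(-4) = -12
Hence H_3(x) = 8 x^3 - 12 x.

H_3(x); series = 8 x^3 - 12 x


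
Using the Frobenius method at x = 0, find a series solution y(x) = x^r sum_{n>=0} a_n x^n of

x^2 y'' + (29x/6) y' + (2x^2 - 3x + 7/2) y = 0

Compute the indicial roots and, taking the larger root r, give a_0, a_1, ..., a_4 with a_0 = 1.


Write in Frobenius form y'' + (p(x)/x) y' + (q(x)/x^2) y = 0:
  p(x) = 29/6,  q(x) = 2x^2 - 3x + 7/2.
Indicial equation: r(r-1) + (29/6) r + (7/2) = 0 -> roots r_1 = -3/2, r_2 = -7/3.
Take r = r_1 = -3/2. Let y(x) = x^r sum_{n>=0} a_n x^n with a_0 = 1.
Substitute y = x^r sum a_n x^n and match x^{r+n}. The recurrence is
  D(n) a_n - 3 a_{n-1} + 2 a_{n-2} = 0,  where D(n) = (r+n)(r+n-1) + (29/6)(r+n) + (7/2).
  a_n = [3 a_{n-1} - 2 a_{n-2}] / D(n).
Since the indicial polynomial factors as (r - r_1)(r - r_2), D(n) = (r_1 + n - r_1)(r_1 + n - r_2) = n(n + 5/6).
Evaluating step by step (a_0 = 1):
  n = 1: D(1) = 1(1 + 5/6) = 11/6; numerator = 3(1) = 3; a_1 = (3)/(11/6) = 18/11
  n = 2: D(2) = 2(2 + 5/6) = 17/3; numerator = 3(18/11) - 2(1) = 32/11; a_2 = (32/11)/(17/3) = 96/187
  n = 3: D(3) = 3(3 + 5/6) = 23/2; numerator = 3(96/187) - 2(18/11) = -324/187; a_3 = (-324/187)/(23/2) = -648/4301
  n = 4: D(4) = 4(4 + 5/6) = 58/3; numerator = 3(-648/4301) - 2(96/187) = -6360/4301; a_4 = (-6360/4301)/(58/3) = -9540/124729

r = -3/2; a_0 = 1; a_1 = 18/11; a_2 = 96/187; a_3 = -648/4301; a_4 = -9540/124729


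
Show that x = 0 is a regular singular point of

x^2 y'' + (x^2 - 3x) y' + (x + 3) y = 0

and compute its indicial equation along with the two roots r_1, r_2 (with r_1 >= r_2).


Divide by x^2 to reach normal form y'' + P_1(x) y' + P_2(x) y = 0 with P_1(x) = 1 - 3/x and P_2(x) = 1/x + 3/x^2.
x = 0 is a singular point because the y'-coefficient 1 - 3/x has a pole at x = 0 and the y-coefficient 1/x + 3/x^2 has a pole at x = 0.
It is a regular singular point because x P_1(x) = p(x) = x - 3 and x^2 P_2(x) = q(x) = x + 3 are polynomials, hence analytic at x = 0.
p(0) = -3,  q(0) = 3.
Indicial equation: r(r-1) + p(0) r + q(0) = 0, i.e. r^2 + (p(0) - 1) r + q(0) = 0, i.e. r^2 - 4 r + 3 = 0.
Discriminant: (-4)^2 - 4(3) = 4, so r = (4 ± 2)/2.
Solving: r_1 = 3, r_2 = 1.

indicial: r^2 - 4 r + 3 = 0; roots r_1 = 3, r_2 = 1


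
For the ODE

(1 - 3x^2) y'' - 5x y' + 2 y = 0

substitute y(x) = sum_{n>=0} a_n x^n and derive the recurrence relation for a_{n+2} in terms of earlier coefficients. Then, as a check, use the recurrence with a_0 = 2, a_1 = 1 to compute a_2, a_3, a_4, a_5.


Substitute y = sum_n a_n x^n.
(1 - 3 x^2) y'' contributes (n+2)(n+1) a_{n+2} - 3 n(n-1) a_n at x^n.
-5 x y'(x) contributes -5 n a_n at x^n.
2 y(x) contributes 2 a_n at x^n.
Matching x^n: (n+2)(n+1) a_{n+2} + (-3 n(n-1) - 5 n + 2) a_n = 0.
Thus a_{n+2} = (3 n(n-1) + 5 n - 2) / ((n+1)(n+2)) * a_n.

Check with a_0 = 2, a_1 = 1 (apply the recurrence for n = 0, 1, 2, 3): a_0 = 2, a_1 = 1, a_2 = -2, a_3 = 1/2, a_4 = -7/3, a_5 = 31/40.

a_(n+2) = (3 n(n-1) + 5 n - 2) / ((n+1)(n+2)) * a_n; check: a_0 = 2, a_1 = 1, a_2 = -2, a_3 = 1/2, a_4 = -7/3, a_5 = 31/40


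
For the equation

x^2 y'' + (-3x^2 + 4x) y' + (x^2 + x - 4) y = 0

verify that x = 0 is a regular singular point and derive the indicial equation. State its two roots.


Divide by x^2 to reach normal form y'' + P_1(x) y' + P_2(x) y = 0 with P_1(x) = -3 + 4/x and P_2(x) = 1 + 1/x - 4/x^2.
x = 0 is a singular point because the y'-coefficient -3 + 4/x has a pole at x = 0 and the y-coefficient 1 + 1/x - 4/x^2 has a pole at x = 0.
It is a regular singular point because x P_1(x) = p(x) = 4 - 3x and x^2 P_2(x) = q(x) = x^2 + x - 4 are polynomials, hence analytic at x = 0.
p(0) = 4,  q(0) = -4.
Indicial equation: r(r-1) + p(0) r + q(0) = 0, i.e. r^2 + (p(0) - 1) r + q(0) = 0, i.e. r^2 + 3 r - 4 = 0.
Discriminant: (3)^2 - 4(-4) = 25, so r = (-3 ± 5)/2.
Solving: r_1 = 1, r_2 = -4.

indicial: r^2 + 3 r - 4 = 0; roots r_1 = 1, r_2 = -4


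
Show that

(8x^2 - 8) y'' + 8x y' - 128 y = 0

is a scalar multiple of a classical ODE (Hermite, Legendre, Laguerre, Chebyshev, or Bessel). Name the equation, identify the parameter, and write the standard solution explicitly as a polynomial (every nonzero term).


All three coefficients share the factor -8; dividing through by -8 gives  (1 - x^2) y'' - x y' + 16 y = 0.
This matches the Chebyshev equation (1 - x^2) y'' - x y' + n^2 y = 0 (note the -x y' term, not -2x y') with n^2 = 16, so n = 4; the polynomial solution is T_4(x).
With y = sum_k a_k x^k, matching x^k gives (k+2)(k+1) a_{k+2} = (k^2 - n^2) a_k = (k - 4)(k + 4) a_k. The right side vanishes at k = 4, so the series with the parity of 4 terminates at degree 4.
Standard normalization: leading coefficient of T_n is 2^(n-1), so a_4 = 2^3 = 8. Work downward with a_k = (k+1)(k+2) a_{k+2} / ((k - 4)(k + 4)):
  a_2 = (3)(4)(8) / ((2 - 4)(2 + 4)) = 96/(-12) = -8
  a_0 = (1)(2)(-8) / ((0 - 4)(0 + 4)) = -16/(-16) = 1
Hence T_4(x) = 8 x^4 - 8 x^2 + 1.

T_4(x); series = 8 x^4 - 8 x^2 + 1


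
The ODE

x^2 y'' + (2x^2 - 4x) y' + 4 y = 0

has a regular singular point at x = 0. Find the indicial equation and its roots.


Divide by x^2 to reach normal form y'' + P_1(x) y' + P_2(x) y = 0 with P_1(x) = 2 - 4/x and P_2(x) = 4/x^2.
x = 0 is a singular point because the y'-coefficient 2 - 4/x has a pole at x = 0 and the y-coefficient 4/x^2 has a pole at x = 0.
It is a regular singular point because x P_1(x) = p(x) = 2x - 4 and x^2 P_2(x) = q(x) = 4 are polynomials, hence analytic at x = 0.
p(0) = -4,  q(0) = 4.
Indicial equation: r(r-1) + p(0) r + q(0) = 0, i.e. r^2 + (p(0) - 1) r + q(0) = 0, i.e. r^2 - 5 r + 4 = 0.
Discriminant: (-5)^2 - 4(4) = 9, so r = (5 ± 3)/2.
Solving: r_1 = 4, r_2 = 1.

indicial: r^2 - 5 r + 4 = 0; roots r_1 = 4, r_2 = 1


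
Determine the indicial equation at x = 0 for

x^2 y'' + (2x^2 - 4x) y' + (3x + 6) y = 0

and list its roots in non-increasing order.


Divide by x^2 to reach normal form y'' + P_1(x) y' + P_2(x) y = 0 with P_1(x) = 2 - 4/x and P_2(x) = 3/x + 6/x^2.
x = 0 is a singular point because the y'-coefficient 2 - 4/x has a pole at x = 0 and the y-coefficient 3/x + 6/x^2 has a pole at x = 0.
It is a regular singular point because x P_1(x) = p(x) = 2x - 4 and x^2 P_2(x) = q(x) = 3x + 6 are polynomials, hence analytic at x = 0.
p(0) = -4,  q(0) = 6.
Indicial equation: r(r-1) + p(0) r + q(0) = 0, i.e. r^2 + (p(0) - 1) r + q(0) = 0, i.e. r^2 - 5 r + 6 = 0.
Discriminant: (-5)^2 - 4(6) = 1, so r = (5 ± 1)/2.
Solving: r_1 = 3, r_2 = 2.

indicial: r^2 - 5 r + 6 = 0; roots r_1 = 3, r_2 = 2


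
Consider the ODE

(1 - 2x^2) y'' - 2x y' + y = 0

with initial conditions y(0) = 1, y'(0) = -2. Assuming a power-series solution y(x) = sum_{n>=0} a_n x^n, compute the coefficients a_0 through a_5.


Ansatz: y(x) = sum_{n>=0} a_n x^n, so y'(x) = sum_{n>=1} n a_n x^(n-1) and y''(x) = sum_{n>=2} n(n-1) a_n x^(n-2).
Substitute into P(x) y'' + Q(x) y' + R(x) y = 0 with P(x) = 1 - 2x^2, Q(x) = -2x, R(x) = 1, and match powers of x.
Initial conditions: a_0 = 1, a_1 = -2.
Setting the coefficient of each power of x to zero and solving order by order (substituting the coefficients already found):
  x^0: 2 a_2 + a_0 = 0  ->  2 a_2 = -a_0 = -1  ->  a_2 = -1/2
  x^1: 6 a_3 - a_1 = 0  ->  6 a_3 = a_1 = -2  ->  a_3 = -1/3
  x^2: 12 a_4 - 7 a_2 = 0  ->  12 a_4 = 7 a_2 = -7/2  ->  a_4 = -7/24
  x^3: 20 a_5 - 17 a_3 = 0  ->  20 a_5 = 17 a_3 = -17/3  ->  a_5 = -17/60
Truncated series: y(x) = 1 - 2 x - (1/2) x^2 - (1/3) x^3 - (7/24) x^4 - (17/60) x^5 + O(x^6).

a_0 = 1; a_1 = -2; a_2 = -1/2; a_3 = -1/3; a_4 = -7/24; a_5 = -17/60


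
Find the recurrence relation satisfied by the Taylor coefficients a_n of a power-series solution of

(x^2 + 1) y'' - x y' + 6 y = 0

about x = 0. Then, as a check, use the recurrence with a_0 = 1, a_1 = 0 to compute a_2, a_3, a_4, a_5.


Substitute y = sum_n a_n x^n.
(1 + 1 x^2) y'' contributes (n+2)(n+1) a_{n+2} + n(n-1) a_n at x^n.
-x y'(x) contributes -n a_n at x^n.
6 y(x) contributes 6 a_n at x^n.
Matching x^n: (n+2)(n+1) a_{n+2} + (n(n-1) - n + 6) a_n = 0.
Thus a_{n+2} = (-n(n-1) + n - 6) / ((n+1)(n+2)) * a_n.

Check with a_0 = 1, a_1 = 0 (apply the recurrence for n = 0, 1, 2, 3): a_0 = 1, a_1 = 0, a_2 = -3, a_3 = 0, a_4 = 3/2, a_5 = 0.

a_(n+2) = (-n(n-1) + n - 6) / ((n+1)(n+2)) * a_n; check: a_0 = 1, a_1 = 0, a_2 = -3, a_3 = 0, a_4 = 3/2, a_5 = 0


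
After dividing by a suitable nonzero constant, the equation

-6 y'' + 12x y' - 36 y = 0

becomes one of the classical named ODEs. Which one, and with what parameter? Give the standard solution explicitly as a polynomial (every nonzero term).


All three coefficients share the factor -6; dividing through by -6 gives  y'' - 2x y' + 6 y = 0.
This matches the Hermite equation y'' - 2x y' + 2n y = 0 with 2n = 6, so n = 3; the polynomial solution is H_3(x).
With y = sum_k a_k x^k, matching x^k gives (k+2)(k+1) a_{k+2} = 2(k - n) a_k = 2(k - 3) a_k. The right side vanishes at k = 3, so the series with the parity of 3 terminates at degree 3.
Standard normalization: leading coefficient of H_n is 2^n, so a_3 = 2^3 = 8. Work downward with a_k = (k+1)(k+2) a_{k+2} / (2(k - n)):
  a_1 = (2)(3)(8) / (2(1 - 3)) = 48/(-4) = -12
Hence H_3(x) = 8 x^3 - 12 x.

H_3(x); series = 8 x^3 - 12 x


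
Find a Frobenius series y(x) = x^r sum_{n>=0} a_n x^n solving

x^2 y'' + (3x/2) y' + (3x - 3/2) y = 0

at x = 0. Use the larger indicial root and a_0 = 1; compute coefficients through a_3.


Write in Frobenius form y'' + (p(x)/x) y' + (q(x)/x^2) y = 0:
  p(x) = 3/2,  q(x) = 3x - 3/2.
Indicial equation: r(r-1) + (3/2) r + (-3/2) = 0 -> roots r_1 = 1, r_2 = -3/2.
Take r = r_1 = 1. Let y(x) = x^r sum_{n>=0} a_n x^n with a_0 = 1.
Substitute y = x^r sum a_n x^n and match x^{r+n}. The recurrence is
  D(n) a_n + 3 a_{n-1} = 0,  where D(n) = (r+n)(r+n-1) + (3/2)(r+n) + (-3/2).
  a_n = -3 / D(n) * a_{n-1}.
Since the indicial polynomial factors as (r - r_1)(r - r_2), D(n) = (r_1 + n - r_1)(r_1 + n - r_2) = n(n + 5/2).
Evaluating step by step (a_0 = 1):
  n = 1: D(1) = 1(1 + 5/2) = 7/2; numerator = -3(1) = -3; a_1 = (-3)/(7/2) = -6/7
  n = 2: D(2) = 2(2 + 5/2) = 9; numerator = -3(-6/7) = 18/7; a_2 = (18/7)/(9) = 2/7
  n = 3: D(3) = 3(3 + 5/2) = 33/2; numerator = -3(2/7) = -6/7; a_3 = (-6/7)/(33/2) = -4/77

r = 1; a_0 = 1; a_1 = -6/7; a_2 = 2/7; a_3 = -4/77


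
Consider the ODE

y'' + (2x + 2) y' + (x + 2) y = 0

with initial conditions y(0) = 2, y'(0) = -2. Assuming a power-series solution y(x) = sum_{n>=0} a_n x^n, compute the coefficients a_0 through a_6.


Ansatz: y(x) = sum_{n>=0} a_n x^n, so y'(x) = sum_{n>=1} n a_n x^(n-1) and y''(x) = sum_{n>=2} n(n-1) a_n x^(n-2).
Substitute into P(x) y'' + Q(x) y' + R(x) y = 0 with P(x) = 1, Q(x) = 2x + 2, R(x) = x + 2, and match powers of x.
Initial conditions: a_0 = 2, a_1 = -2.
Setting the coefficient of each power of x to zero and solving order by order (substituting the coefficients already found):
  x^0: 2 a_2 + 2 a_1 + 2 a_0 = 0  ->  2 a_2 = -2 a_1 - 2 a_0 = 0  ->  a_2 = 0
  x^1: 6 a_3 + 4 a_2 + 4 a_1 + a_0 = 0  ->  6 a_3 = -4 a_2 - 4 a_1 - a_0 = 6  ->  a_3 = 1
  x^2: 12 a_4 + 6 a_3 + 6 a_2 + a_1 = 0  ->  12 a_4 = -6 a_3 - 6 a_2 - a_1 = -4  ->  a_4 = -1/3
  x^3: 20 a_5 + 8 a_4 + 8 a_3 + a_2 = 0  ->  20 a_5 = -8 a_4 - 8 a_3 - a_2 = -16/3  ->  a_5 = -4/15
  x^4: 30 a_6 + 10 a_5 + 10 a_4 + a_3 = 0  ->  30 a_6 = -10 a_5 - 10 a_4 - a_3 = 5  ->  a_6 = 1/6
Truncated series: y(x) = 2 - 2 x + x^3 - (1/3) x^4 - (4/15) x^5 + (1/6) x^6 + O(x^7).

a_0 = 2; a_1 = -2; a_2 = 0; a_3 = 1; a_4 = -1/3; a_5 = -4/15; a_6 = 1/6


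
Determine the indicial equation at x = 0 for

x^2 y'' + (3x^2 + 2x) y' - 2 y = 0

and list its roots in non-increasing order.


Divide by x^2 to reach normal form y'' + P_1(x) y' + P_2(x) y = 0 with P_1(x) = 3 + 2/x and P_2(x) = -2/x^2.
x = 0 is a singular point because the y'-coefficient 3 + 2/x has a pole at x = 0 and the y-coefficient -2/x^2 has a pole at x = 0.
It is a regular singular point because x P_1(x) = p(x) = 3x + 2 and x^2 P_2(x) = q(x) = -2 are polynomials, hence analytic at x = 0.
p(0) = 2,  q(0) = -2.
Indicial equation: r(r-1) + p(0) r + q(0) = 0, i.e. r^2 + (p(0) - 1) r + q(0) = 0, i.e. r^2 + 1 r - 2 = 0.
Discriminant: (1)^2 - 4(-2) = 9, so r = (-1 ± 3)/2.
Solving: r_1 = 1, r_2 = -2.

indicial: r^2 + 1 r - 2 = 0; roots r_1 = 1, r_2 = -2


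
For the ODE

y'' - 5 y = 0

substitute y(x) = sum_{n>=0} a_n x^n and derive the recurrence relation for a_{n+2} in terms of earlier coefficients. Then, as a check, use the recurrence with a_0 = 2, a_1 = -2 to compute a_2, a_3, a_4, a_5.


Substitute y = sum_n a_n x^n into y'' + (const) y = 0.
y''(x) = sum_{n>=0} (n+2)(n+1) a_{n+2} x^n.
The ODE becomes sum_n [(n+2)(n+1) a_{n+2} - 5 a_n] x^n = 0.
Setting each coefficient to zero gives the recurrence:
  (n+2)(n+1) a_{n+2} - 5 a_n = 0,
  a_{n+2} = 5 / ((n+1)(n+2)) a_n.

Check with a_0 = 2, a_1 = -2 (apply the recurrence for n = 0, 1, 2, 3): a_0 = 2, a_1 = -2, a_2 = 5, a_3 = -5/3, a_4 = 25/12, a_5 = -5/12.

a_{n+2} = 5/((n+1)(n+2)) * a_n; check: a_0 = 2, a_1 = -2, a_2 = 5, a_3 = -5/3, a_4 = 25/12, a_5 = -5/12


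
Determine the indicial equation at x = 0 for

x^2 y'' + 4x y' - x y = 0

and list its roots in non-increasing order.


Divide by x^2 to reach normal form y'' + P_1(x) y' + P_2(x) y = 0 with P_1(x) = 4/x and P_2(x) = -1/x.
x = 0 is a singular point because the y'-coefficient 4/x has a pole at x = 0 and the y-coefficient -1/x has a pole at x = 0.
It is a regular singular point because x P_1(x) = p(x) = 4 and x^2 P_2(x) = q(x) = -x are polynomials, hence analytic at x = 0.
p(0) = 4,  q(0) = 0.
Indicial equation: r(r-1) + p(0) r + q(0) = 0, i.e. r^2 + (p(0) - 1) r + q(0) = 0, i.e. r^2 + 3 r = 0.
Discriminant: (3)^2 - 4(0) = 9, so r = (-3 ± 3)/2.
Solving: r_1 = 0, r_2 = -3.

indicial: r^2 + 3 r = 0; roots r_1 = 0, r_2 = -3


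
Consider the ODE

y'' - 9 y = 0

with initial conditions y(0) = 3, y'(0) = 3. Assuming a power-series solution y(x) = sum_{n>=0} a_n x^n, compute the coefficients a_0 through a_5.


Ansatz: y(x) = sum_{n>=0} a_n x^n, so y'(x) = sum_{n>=1} n a_n x^(n-1) and y''(x) = sum_{n>=2} n(n-1) a_n x^(n-2).
Substitute into P(x) y'' + Q(x) y' + R(x) y = 0 with P(x) = 1, Q(x) = 0, R(x) = -9, and match powers of x.
Initial conditions: a_0 = 3, a_1 = 3.
Setting the coefficient of each power of x to zero and solving order by order (substituting the coefficients already found):
  x^0: 2 a_2 - 9 a_0 = 0  ->  2 a_2 = 9 a_0 = 27  ->  a_2 = 27/2
  x^1: 6 a_3 - 9 a_1 = 0  ->  6 a_3 = 9 a_1 = 27  ->  a_3 = 9/2
  x^2: 12 a_4 - 9 a_2 = 0  ->  12 a_4 = 9 a_2 = 243/2  ->  a_4 = 81/8
  x^3: 20 a_5 - 9 a_3 = 0  ->  20 a_5 = 9 a_3 = 81/2  ->  a_5 = 81/40
Truncated series: y(x) = 3 + 3 x + (27/2) x^2 + (9/2) x^3 + (81/8) x^4 + (81/40) x^5 + O(x^6).

a_0 = 3; a_1 = 3; a_2 = 27/2; a_3 = 9/2; a_4 = 81/8; a_5 = 81/40


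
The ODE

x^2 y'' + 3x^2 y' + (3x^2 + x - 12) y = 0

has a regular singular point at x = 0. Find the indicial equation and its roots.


Divide by x^2 to reach normal form y'' + P_1(x) y' + P_2(x) y = 0 with P_1(x) = 3 and P_2(x) = 3 + 1/x - 12/x^2.
x = 0 is a singular point because the y-coefficient 3 + 1/x - 12/x^2 has a pole at x = 0.
It is a regular singular point because x P_1(x) = p(x) = 3x and x^2 P_2(x) = q(x) = 3x^2 + x - 12 are polynomials, hence analytic at x = 0.
p(0) = 0,  q(0) = -12.
Indicial equation: r(r-1) + p(0) r + q(0) = 0, i.e. r^2 + (p(0) - 1) r + q(0) = 0, i.e. r^2 - 1 r - 12 = 0.
Discriminant: (-1)^2 - 4(-12) = 49, so r = (1 ± 7)/2.
Solving: r_1 = 4, r_2 = -3.

indicial: r^2 - 1 r - 12 = 0; roots r_1 = 4, r_2 = -3


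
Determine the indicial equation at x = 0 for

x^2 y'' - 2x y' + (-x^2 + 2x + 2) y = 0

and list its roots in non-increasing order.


Divide by x^2 to reach normal form y'' + P_1(x) y' + P_2(x) y = 0 with P_1(x) = -2/x and P_2(x) = -1 + 2/x + 2/x^2.
x = 0 is a singular point because the y'-coefficient -2/x has a pole at x = 0 and the y-coefficient -1 + 2/x + 2/x^2 has a pole at x = 0.
It is a regular singular point because x P_1(x) = p(x) = -2 and x^2 P_2(x) = q(x) = -x^2 + 2x + 2 are polynomials, hence analytic at x = 0.
p(0) = -2,  q(0) = 2.
Indicial equation: r(r-1) + p(0) r + q(0) = 0, i.e. r^2 + (p(0) - 1) r + q(0) = 0, i.e. r^2 - 3 r + 2 = 0.
Discriminant: (-3)^2 - 4(2) = 1, so r = (3 ± 1)/2.
Solving: r_1 = 2, r_2 = 1.

indicial: r^2 - 3 r + 2 = 0; roots r_1 = 2, r_2 = 1


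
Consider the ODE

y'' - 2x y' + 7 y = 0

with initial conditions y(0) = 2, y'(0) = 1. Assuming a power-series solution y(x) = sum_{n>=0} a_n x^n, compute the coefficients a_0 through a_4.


Ansatz: y(x) = sum_{n>=0} a_n x^n, so y'(x) = sum_{n>=1} n a_n x^(n-1) and y''(x) = sum_{n>=2} n(n-1) a_n x^(n-2).
Substitute into P(x) y'' + Q(x) y' + R(x) y = 0 with P(x) = 1, Q(x) = -2x, R(x) = 7, and match powers of x.
Initial conditions: a_0 = 2, a_1 = 1.
Setting the coefficient of each power of x to zero and solving order by order (substituting the coefficients already found):
  x^0: 2 a_2 + 7 a_0 = 0  ->  2 a_2 = -7 a_0 = -14  ->  a_2 = -7
  x^1: 6 a_3 + 5 a_1 = 0  ->  6 a_3 = -5 a_1 = -5  ->  a_3 = -5/6
  x^2: 12 a_4 + 3 a_2 = 0  ->  12 a_4 = -3 a_2 = 21  ->  a_4 = 7/4
Truncated series: y(x) = 2 + x - 7 x^2 - (5/6) x^3 + (7/4) x^4 + O(x^5).

a_0 = 2; a_1 = 1; a_2 = -7; a_3 = -5/6; a_4 = 7/4


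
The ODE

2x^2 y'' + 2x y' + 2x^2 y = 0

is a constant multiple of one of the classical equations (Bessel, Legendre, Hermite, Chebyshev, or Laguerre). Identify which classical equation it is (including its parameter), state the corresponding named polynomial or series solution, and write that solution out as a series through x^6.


All three coefficients share the factor 2; dividing through by 2 gives  x^2 y'' + x y' + x^2 y = 0.
This matches the Bessel equation x^2 y'' + x y' + (x^2 - nu^2) y = 0 with nu^2 = 0, so nu = 0; the solution bounded at x = 0 is J_0(x).
Frobenius at x = 0: indicial roots ±nu; for r = nu the recurrence k(k + 2nu) c_k = -c_{k-2} gives the standard series J_nu(x) = sum_{k>=0} (-1)^k / (k! (k+nu)!) (x/2)^(2k+nu). Evaluate the first 4 terms:
  k = 0: (-1)^0 / (0! * 0! * 2^0) x^0 = 1/(1*1*1) x^0 = (1) x^0
  k = 1: (-1)^1 / (1! * 1! * 2^2) x^2 = -1/(1*1*4) x^2 = (-1/4) x^2
  k = 2: (-1)^2 / (2! * 2! * 2^4) x^4 = 1/(2*2*16) x^4 = (1/64) x^4
  k = 3: (-1)^3 / (3! * 3! * 2^6) x^6 = -1/(6*6*64) x^6 = (-1/2304) x^6
Hence J_0(x) = -x^6/2304 + x^4/64 - x^2/4 + 1 + ....

J_0(x); series = -x^6/2304 + x^4/64 - x^2/4 + 1


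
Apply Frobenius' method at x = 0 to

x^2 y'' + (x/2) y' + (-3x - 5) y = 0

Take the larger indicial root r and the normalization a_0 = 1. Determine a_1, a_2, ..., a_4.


Write in Frobenius form y'' + (p(x)/x) y' + (q(x)/x^2) y = 0:
  p(x) = 1/2,  q(x) = -3x - 5.
Indicial equation: r(r-1) + (1/2) r + (-5) = 0 -> roots r_1 = 5/2, r_2 = -2.
Take r = r_1 = 5/2. Let y(x) = x^r sum_{n>=0} a_n x^n with a_0 = 1.
Substitute y = x^r sum a_n x^n and match x^{r+n}. The recurrence is
  D(n) a_n - 3 a_{n-1} = 0,  where D(n) = (r+n)(r+n-1) + (1/2)(r+n) + (-5).
  a_n = 3 / D(n) * a_{n-1}.
Since the indicial polynomial factors as (r - r_1)(r - r_2), D(n) = (r_1 + n - r_1)(r_1 + n - r_2) = n(n + 9/2).
Evaluating step by step (a_0 = 1):
  n = 1: D(1) = 1(1 + 9/2) = 11/2; numerator = 3(1) = 3; a_1 = (3)/(11/2) = 6/11
  n = 2: D(2) = 2(2 + 9/2) = 13; numerator = 3(6/11) = 18/11; a_2 = (18/11)/(13) = 18/143
  n = 3: D(3) = 3(3 + 9/2) = 45/2; numerator = 3(18/143) = 54/143; a_3 = (54/143)/(45/2) = 12/715
  n = 4: D(4) = 4(4 + 9/2) = 34; numerator = 3(12/715) = 36/715; a_4 = (36/715)/(34) = 18/12155

r = 5/2; a_0 = 1; a_1 = 6/11; a_2 = 18/143; a_3 = 12/715; a_4 = 18/12155


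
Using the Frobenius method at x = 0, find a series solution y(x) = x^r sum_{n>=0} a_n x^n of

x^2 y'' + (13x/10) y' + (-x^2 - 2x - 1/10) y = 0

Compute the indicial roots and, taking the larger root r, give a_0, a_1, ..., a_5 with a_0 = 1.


Write in Frobenius form y'' + (p(x)/x) y' + (q(x)/x^2) y = 0:
  p(x) = 13/10,  q(x) = -x^2 - 2x - 1/10.
Indicial equation: r(r-1) + (13/10) r + (-1/10) = 0 -> roots r_1 = 1/5, r_2 = -1/2.
Take r = r_1 = 1/5. Let y(x) = x^r sum_{n>=0} a_n x^n with a_0 = 1.
Substitute y = x^r sum a_n x^n and match x^{r+n}. The recurrence is
  D(n) a_n - 2 a_{n-1} - 1 a_{n-2} = 0,  where D(n) = (r+n)(r+n-1) + (13/10)(r+n) + (-1/10).
  a_n = [2 a_{n-1} + 1 a_{n-2}] / D(n).
Since the indicial polynomial factors as (r - r_1)(r - r_2), D(n) = (r_1 + n - r_1)(r_1 + n - r_2) = n(n + 7/10).
Evaluating step by step (a_0 = 1):
  n = 1: D(1) = 1(1 + 7/10) = 17/10; numerator = 2(1) = 2; a_1 = (2)/(17/10) = 20/17
  n = 2: D(2) = 2(2 + 7/10) = 27/5; numerator = 2(20/17) + 1(1) = 57/17; a_2 = (57/17)/(27/5) = 95/153
  n = 3: D(3) = 3(3 + 7/10) = 111/10; numerator = 2(95/153) + 1(20/17) = 370/153; a_3 = (370/153)/(111/10) = 100/459
  n = 4: D(4) = 4(4 + 7/10) = 94/5; numerator = 2(100/459) + 1(95/153) = 485/459; a_4 = (485/459)/(94/5) = 2425/43146
  n = 5: D(5) = 5(5 + 7/10) = 57/2; numerator = 2(2425/43146) + 1(100/459) = 2375/7191; a_5 = (2375/7191)/(57/2) = 250/21573

r = 1/5; a_0 = 1; a_1 = 20/17; a_2 = 95/153; a_3 = 100/459; a_4 = 2425/43146; a_5 = 250/21573


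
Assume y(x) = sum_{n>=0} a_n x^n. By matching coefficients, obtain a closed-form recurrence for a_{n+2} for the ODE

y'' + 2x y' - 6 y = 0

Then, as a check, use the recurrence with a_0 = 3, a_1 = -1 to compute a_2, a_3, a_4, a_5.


Substitute y = sum_n a_n x^n.
y''(x) has coefficient (n+2)(n+1) a_{n+2} at x^n;
2 x y'(x) has coefficient 2 n a_n at x^n (shift);
-6 y(x) has coefficient -6 a_n at x^n.
Matching x^n: (n+2)(n+1) a_{n+2} + (2n - 6) a_n = 0.
Thus a_{n+2} = (-2n + 6) / ((n+1)(n+2)) * a_n.

Check with a_0 = 3, a_1 = -1 (apply the recurrence for n = 0, 1, 2, 3): a_0 = 3, a_1 = -1, a_2 = 9, a_3 = -2/3, a_4 = 3/2, a_5 = 0.

a_(n+2) = (-2n + 6) / ((n+1)(n+2)) * a_n; check: a_0 = 3, a_1 = -1, a_2 = 9, a_3 = -2/3, a_4 = 3/2, a_5 = 0


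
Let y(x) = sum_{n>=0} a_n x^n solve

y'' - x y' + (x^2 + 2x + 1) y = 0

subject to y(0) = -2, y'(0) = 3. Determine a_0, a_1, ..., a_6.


Ansatz: y(x) = sum_{n>=0} a_n x^n, so y'(x) = sum_{n>=1} n a_n x^(n-1) and y''(x) = sum_{n>=2} n(n-1) a_n x^(n-2).
Substitute into P(x) y'' + Q(x) y' + R(x) y = 0 with P(x) = 1, Q(x) = -x, R(x) = x^2 + 2x + 1, and match powers of x.
Initial conditions: a_0 = -2, a_1 = 3.
Setting the coefficient of each power of x to zero and solving order by order (substituting the coefficients already found):
  x^0: 2 a_2 + a_0 = 0  ->  2 a_2 = -a_0 = 2  ->  a_2 = 1
  x^1: 6 a_3 + 2 a_0 = 0  ->  6 a_3 = -2 a_0 = 4  ->  a_3 = 2/3
  x^2: 12 a_4 - a_2 + 2 a_1 + a_0 = 0  ->  12 a_4 = a_2 - 2 a_1 - a_0 = -3  ->  a_4 = -1/4
  x^3: 20 a_5 - 2 a_3 + 2 a_2 + a_1 = 0  ->  20 a_5 = 2 a_3 - 2 a_2 - a_1 = -11/3  ->  a_5 = -11/60
  x^4: 30 a_6 - 3 a_4 + 2 a_3 + a_2 = 0  ->  30 a_6 = 3 a_4 - 2 a_3 - a_2 = -37/12  ->  a_6 = -37/360
Truncated series: y(x) = -2 + 3 x + x^2 + (2/3) x^3 - (1/4) x^4 - (11/60) x^5 - (37/360) x^6 + O(x^7).

a_0 = -2; a_1 = 3; a_2 = 1; a_3 = 2/3; a_4 = -1/4; a_5 = -11/60; a_6 = -37/360


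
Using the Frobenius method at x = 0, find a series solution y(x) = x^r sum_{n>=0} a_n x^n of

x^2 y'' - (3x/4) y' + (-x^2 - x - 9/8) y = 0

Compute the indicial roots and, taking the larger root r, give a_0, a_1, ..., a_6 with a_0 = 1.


Write in Frobenius form y'' + (p(x)/x) y' + (q(x)/x^2) y = 0:
  p(x) = -3/4,  q(x) = -x^2 - x - 9/8.
Indicial equation: r(r-1) + (-3/4) r + (-9/8) = 0 -> roots r_1 = 9/4, r_2 = -1/2.
Take r = r_1 = 9/4. Let y(x) = x^r sum_{n>=0} a_n x^n with a_0 = 1.
Substitute y = x^r sum a_n x^n and match x^{r+n}. The recurrence is
  D(n) a_n - 1 a_{n-1} - 1 a_{n-2} = 0,  where D(n) = (r+n)(r+n-1) + (-3/4)(r+n) + (-9/8).
  a_n = [1 a_{n-1} + 1 a_{n-2}] / D(n).
Since the indicial polynomial factors as (r - r_1)(r - r_2), D(n) = (r_1 + n - r_1)(r_1 + n - r_2) = n(n + 11/4).
Evaluating step by step (a_0 = 1):
  n = 1: D(1) = 1(1 + 11/4) = 15/4; numerator = 1(1) = 1; a_1 = (1)/(15/4) = 4/15
  n = 2: D(2) = 2(2 + 11/4) = 19/2; numerator = 1(4/15) + 1(1) = 19/15; a_2 = (19/15)/(19/2) = 2/15
  n = 3: D(3) = 3(3 + 11/4) = 69/4; numerator = 1(2/15) + 1(4/15) = 2/5; a_3 = (2/5)/(69/4) = 8/345
  n = 4: D(4) = 4(4 + 11/4) = 27; numerator = 1(8/345) + 1(2/15) = 18/115; a_4 = (18/115)/(27) = 2/345
  n = 5: D(5) = 5(5 + 11/4) = 155/4; numerator = 1(2/345) + 1(8/345) = 2/69; a_5 = (2/69)/(155/4) = 8/10695
  n = 6: D(6) = 6(6 + 11/4) = 105/2; numerator = 1(8/10695) + 1(2/345) = 14/2139; a_6 = (14/2139)/(105/2) = 4/32085

r = 9/4; a_0 = 1; a_1 = 4/15; a_2 = 2/15; a_3 = 8/345; a_4 = 2/345; a_5 = 8/10695; a_6 = 4/32085


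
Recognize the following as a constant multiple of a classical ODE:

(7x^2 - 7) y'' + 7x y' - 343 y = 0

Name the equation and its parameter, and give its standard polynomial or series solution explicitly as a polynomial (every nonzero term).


All three coefficients share the factor -7; dividing through by -7 gives  (1 - x^2) y'' - x y' + 49 y = 0.
This matches the Chebyshev equation (1 - x^2) y'' - x y' + n^2 y = 0 (note the -x y' term, not -2x y') with n^2 = 49, so n = 7; the polynomial solution is T_7(x).
With y = sum_k a_k x^k, matching x^k gives (k+2)(k+1) a_{k+2} = (k^2 - n^2) a_k = (k - 7)(k + 7) a_k. The right side vanishes at k = 7, so the series with the parity of 7 terminates at degree 7.
Standard normalization: leading coefficient of T_n is 2^(n-1), so a_7 = 2^6 = 64. Work downward with a_k = (k+1)(k+2) a_{k+2} / ((k - 7)(k + 7)):
  a_5 = (6)(7)(64) / ((5 - 7)(5 + 7)) = 2688/(-24) = -112
  a_3 = (4)(5)(-112) / ((3 - 7)(3 + 7)) = -2240/(-40) = 56
  a_1 = (2)(3)(56) / ((1 - 7)(1 + 7)) = 336/(-48) = -7
Hence T_7(x) = 64 x^7 - 112 x^5 + 56 x^3 - 7 x.

T_7(x); series = 64 x^7 - 112 x^5 + 56 x^3 - 7 x


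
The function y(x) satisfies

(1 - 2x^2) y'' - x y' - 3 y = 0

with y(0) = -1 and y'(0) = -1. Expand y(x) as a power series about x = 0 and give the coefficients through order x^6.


Ansatz: y(x) = sum_{n>=0} a_n x^n, so y'(x) = sum_{n>=1} n a_n x^(n-1) and y''(x) = sum_{n>=2} n(n-1) a_n x^(n-2).
Substitute into P(x) y'' + Q(x) y' + R(x) y = 0 with P(x) = 1 - 2x^2, Q(x) = -x, R(x) = -3, and match powers of x.
Initial conditions: a_0 = -1, a_1 = -1.
Setting the coefficient of each power of x to zero and solving order by order (substituting the coefficients already found):
  x^0: 2 a_2 - 3 a_0 = 0  ->  2 a_2 = 3 a_0 = -3  ->  a_2 = -3/2
  x^1: 6 a_3 - 4 a_1 = 0  ->  6 a_3 = 4 a_1 = -4  ->  a_3 = -2/3
  x^2: 12 a_4 - 9 a_2 = 0  ->  12 a_4 = 9 a_2 = -27/2  ->  a_4 = -9/8
  x^3: 20 a_5 - 18 a_3 = 0  ->  20 a_5 = 18 a_3 = -12  ->  a_5 = -3/5
  x^4: 30 a_6 - 31 a_4 = 0  ->  30 a_6 = 31 a_4 = -279/8  ->  a_6 = -93/80
Truncated series: y(x) = -1 - x - (3/2) x^2 - (2/3) x^3 - (9/8) x^4 - (3/5) x^5 - (93/80) x^6 + O(x^7).

a_0 = -1; a_1 = -1; a_2 = -3/2; a_3 = -2/3; a_4 = -9/8; a_5 = -3/5; a_6 = -93/80


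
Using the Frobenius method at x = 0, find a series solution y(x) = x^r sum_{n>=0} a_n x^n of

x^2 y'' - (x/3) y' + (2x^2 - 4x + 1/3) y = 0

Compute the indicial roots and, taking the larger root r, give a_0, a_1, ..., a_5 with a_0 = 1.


Write in Frobenius form y'' + (p(x)/x) y' + (q(x)/x^2) y = 0:
  p(x) = -1/3,  q(x) = 2x^2 - 4x + 1/3.
Indicial equation: r(r-1) + (-1/3) r + (1/3) = 0 -> roots r_1 = 1, r_2 = 1/3.
Take r = r_1 = 1. Let y(x) = x^r sum_{n>=0} a_n x^n with a_0 = 1.
Substitute y = x^r sum a_n x^n and match x^{r+n}. The recurrence is
  D(n) a_n - 4 a_{n-1} + 2 a_{n-2} = 0,  where D(n) = (r+n)(r+n-1) + (-1/3)(r+n) + (1/3).
  a_n = [4 a_{n-1} - 2 a_{n-2}] / D(n).
Since the indicial polynomial factors as (r - r_1)(r - r_2), D(n) = (r_1 + n - r_1)(r_1 + n - r_2) = n(n + 2/3).
Evaluating step by step (a_0 = 1):
  n = 1: D(1) = 1(1 + 2/3) = 5/3; numerator = 4(1) = 4; a_1 = (4)/(5/3) = 12/5
  n = 2: D(2) = 2(2 + 2/3) = 16/3; numerator = 4(12/5) - 2(1) = 38/5; a_2 = (38/5)/(16/3) = 57/40
  n = 3: D(3) = 3(3 + 2/3) = 11; numerator = 4(57/40) - 2(12/5) = 9/10; a_3 = (9/10)/(11) = 9/110
  n = 4: D(4) = 4(4 + 2/3) = 56/3; numerator = 4(9/110) - 2(57/40) = -111/44; a_4 = (-111/44)/(56/3) = -333/2464
  n = 5: D(5) = 5(5 + 2/3) = 85/3; numerator = 4(-333/2464) - 2(9/110) = -2169/3080; a_5 = (-2169/3080)/(85/3) = -6507/261800

r = 1; a_0 = 1; a_1 = 12/5; a_2 = 57/40; a_3 = 9/110; a_4 = -333/2464; a_5 = -6507/261800


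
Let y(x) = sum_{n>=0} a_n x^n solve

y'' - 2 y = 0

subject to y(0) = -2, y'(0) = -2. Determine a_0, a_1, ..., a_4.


Ansatz: y(x) = sum_{n>=0} a_n x^n, so y'(x) = sum_{n>=1} n a_n x^(n-1) and y''(x) = sum_{n>=2} n(n-1) a_n x^(n-2).
Substitute into P(x) y'' + Q(x) y' + R(x) y = 0 with P(x) = 1, Q(x) = 0, R(x) = -2, and match powers of x.
Initial conditions: a_0 = -2, a_1 = -2.
Setting the coefficient of each power of x to zero and solving order by order (substituting the coefficients already found):
  x^0: 2 a_2 - 2 a_0 = 0  ->  2 a_2 = 2 a_0 = -4  ->  a_2 = -2
  x^1: 6 a_3 - 2 a_1 = 0  ->  6 a_3 = 2 a_1 = -4  ->  a_3 = -2/3
  x^2: 12 a_4 - 2 a_2 = 0  ->  12 a_4 = 2 a_2 = -4  ->  a_4 = -1/3
Truncated series: y(x) = -2 - 2 x - 2 x^2 - (2/3) x^3 - (1/3) x^4 + O(x^5).

a_0 = -2; a_1 = -2; a_2 = -2; a_3 = -2/3; a_4 = -1/3


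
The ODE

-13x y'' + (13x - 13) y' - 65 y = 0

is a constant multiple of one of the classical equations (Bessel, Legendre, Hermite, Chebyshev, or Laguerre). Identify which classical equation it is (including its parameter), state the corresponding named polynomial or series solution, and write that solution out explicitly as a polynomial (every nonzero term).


All three coefficients share the factor -13; dividing through by -13 gives  x y'' + (1 - x) y' + 5 y = 0.
This matches the Laguerre equation x y'' + (1 - x) y' + n y = 0 with n = 5; the polynomial solution is L_5(x).
With y = sum_k a_k x^k, matching x^k gives (k+1)k a_{k+1} + (k+1) a_{k+1} - k a_k + n a_k = 0, i.e. (k+1)^2 a_{k+1} = (k - n) a_k = (k - 5) a_k. The right side vanishes at k = 5, so the series terminates at degree 5.
Standard normalization L_n(0) = 1 gives a_0 = 1. Work upward with a_{k+1} = (k - 5) a_k / (k+1)^2:
  a_1 = (0 - 5)(1) / 1^2 = -5/1 = -5
  a_2 = (1 - 5)(-5) / 2^2 = 20/4 = 5
  a_3 = (2 - 5)(5) / 3^2 = -15/9 = -5/3
  a_4 = (3 - 5)(-5/3) / 4^2 = (10/3)/16 = 5/24
  a_5 = (4 - 5)(5/24) / 5^2 = (-5/24)/25 = -1/120
Hence L_5(x) = -x^5/120 + 5 x^4/24 - 5 x^3/3 + 5 x^2 - 5 x + 1.

L_5(x); series = -x^5/120 + 5 x^4/24 - 5 x^3/3 + 5 x^2 - 5 x + 1


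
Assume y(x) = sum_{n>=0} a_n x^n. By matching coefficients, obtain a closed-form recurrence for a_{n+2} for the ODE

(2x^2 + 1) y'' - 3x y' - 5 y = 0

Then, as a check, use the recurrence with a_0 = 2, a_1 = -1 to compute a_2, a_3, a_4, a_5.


Substitute y = sum_n a_n x^n.
(1 + 2 x^2) y'' contributes (n+2)(n+1) a_{n+2} + 2 n(n-1) a_n at x^n.
-3 x y'(x) contributes -3 n a_n at x^n.
-5 y(x) contributes -5 a_n at x^n.
Matching x^n: (n+2)(n+1) a_{n+2} + (2 n(n-1) - 3 n - 5) a_n = 0.
Thus a_{n+2} = (-2 n(n-1) + 3 n + 5) / ((n+1)(n+2)) * a_n.

Check with a_0 = 2, a_1 = -1 (apply the recurrence for n = 0, 1, 2, 3): a_0 = 2, a_1 = -1, a_2 = 5, a_3 = -4/3, a_4 = 35/12, a_5 = -2/15.

a_(n+2) = (-2 n(n-1) + 3 n + 5) / ((n+1)(n+2)) * a_n; check: a_0 = 2, a_1 = -1, a_2 = 5, a_3 = -4/3, a_4 = 35/12, a_5 = -2/15


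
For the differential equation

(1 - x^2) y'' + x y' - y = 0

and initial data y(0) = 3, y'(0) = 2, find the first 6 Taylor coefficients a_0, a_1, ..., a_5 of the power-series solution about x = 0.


Ansatz: y(x) = sum_{n>=0} a_n x^n, so y'(x) = sum_{n>=1} n a_n x^(n-1) and y''(x) = sum_{n>=2} n(n-1) a_n x^(n-2).
Substitute into P(x) y'' + Q(x) y' + R(x) y = 0 with P(x) = 1 - x^2, Q(x) = x, R(x) = -1, and match powers of x.
Initial conditions: a_0 = 3, a_1 = 2.
Setting the coefficient of each power of x to zero and solving order by order (substituting the coefficients already found):
  x^0: 2 a_2 - a_0 = 0  ->  2 a_2 = a_0 = 3  ->  a_2 = 3/2
  x^1: 6 a_3 = 0  ->  a_3 = 0
  x^2: 12 a_4 - a_2 = 0  ->  12 a_4 = a_2 = 3/2  ->  a_4 = 1/8
  x^3: 20 a_5 - 4 a_3 = 0  ->  20 a_5 = 4 a_3 = 0  ->  a_5 = 0
Truncated series: y(x) = 3 + 2 x + (3/2) x^2 + (1/8) x^4 + O(x^6).

a_0 = 3; a_1 = 2; a_2 = 3/2; a_3 = 0; a_4 = 1/8; a_5 = 0


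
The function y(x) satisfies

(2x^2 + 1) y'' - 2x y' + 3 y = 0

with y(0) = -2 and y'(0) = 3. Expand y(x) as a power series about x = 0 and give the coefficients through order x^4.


Ansatz: y(x) = sum_{n>=0} a_n x^n, so y'(x) = sum_{n>=1} n a_n x^(n-1) and y''(x) = sum_{n>=2} n(n-1) a_n x^(n-2).
Substitute into P(x) y'' + Q(x) y' + R(x) y = 0 with P(x) = 2x^2 + 1, Q(x) = -2x, R(x) = 3, and match powers of x.
Initial conditions: a_0 = -2, a_1 = 3.
Setting the coefficient of each power of x to zero and solving order by order (substituting the coefficients already found):
  x^0: 2 a_2 + 3 a_0 = 0  ->  2 a_2 = -3 a_0 = 6  ->  a_2 = 3
  x^1: 6 a_3 + a_1 = 0  ->  6 a_3 = -a_1 = -3  ->  a_3 = -1/2
  x^2: 12 a_4 + 3 a_2 = 0  ->  12 a_4 = -3 a_2 = -9  ->  a_4 = -3/4
Truncated series: y(x) = -2 + 3 x + 3 x^2 - (1/2) x^3 - (3/4) x^4 + O(x^5).

a_0 = -2; a_1 = 3; a_2 = 3; a_3 = -1/2; a_4 = -3/4


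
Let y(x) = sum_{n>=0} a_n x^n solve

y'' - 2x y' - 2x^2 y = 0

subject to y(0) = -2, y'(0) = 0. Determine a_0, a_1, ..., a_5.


Ansatz: y(x) = sum_{n>=0} a_n x^n, so y'(x) = sum_{n>=1} n a_n x^(n-1) and y''(x) = sum_{n>=2} n(n-1) a_n x^(n-2).
Substitute into P(x) y'' + Q(x) y' + R(x) y = 0 with P(x) = 1, Q(x) = -2x, R(x) = -2x^2, and match powers of x.
Initial conditions: a_0 = -2, a_1 = 0.
Setting the coefficient of each power of x to zero and solving order by order (substituting the coefficients already found):
  x^0: 2 a_2 = 0  ->  a_2 = 0
  x^1: 6 a_3 - 2 a_1 = 0  ->  6 a_3 = 2 a_1 = 0  ->  a_3 = 0
  x^2: 12 a_4 - 4 a_2 - 2 a_0 = 0  ->  12 a_4 = 4 a_2 + 2 a_0 = -4  ->  a_4 = -1/3
  x^3: 20 a_5 - 6 a_3 - 2 a_1 = 0  ->  20 a_5 = 6 a_3 + 2 a_1 = 0  ->  a_5 = 0
Truncated series: y(x) = -2 - (1/3) x^4 + O(x^6).

a_0 = -2; a_1 = 0; a_2 = 0; a_3 = 0; a_4 = -1/3; a_5 = 0


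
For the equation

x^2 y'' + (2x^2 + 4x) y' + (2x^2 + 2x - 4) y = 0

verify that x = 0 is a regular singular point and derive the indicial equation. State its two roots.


Divide by x^2 to reach normal form y'' + P_1(x) y' + P_2(x) y = 0 with P_1(x) = 2 + 4/x and P_2(x) = 2 + 2/x - 4/x^2.
x = 0 is a singular point because the y'-coefficient 2 + 4/x has a pole at x = 0 and the y-coefficient 2 + 2/x - 4/x^2 has a pole at x = 0.
It is a regular singular point because x P_1(x) = p(x) = 2x + 4 and x^2 P_2(x) = q(x) = 2x^2 + 2x - 4 are polynomials, hence analytic at x = 0.
p(0) = 4,  q(0) = -4.
Indicial equation: r(r-1) + p(0) r + q(0) = 0, i.e. r^2 + (p(0) - 1) r + q(0) = 0, i.e. r^2 + 3 r - 4 = 0.
Discriminant: (3)^2 - 4(-4) = 25, so r = (-3 ± 5)/2.
Solving: r_1 = 1, r_2 = -4.

indicial: r^2 + 3 r - 4 = 0; roots r_1 = 1, r_2 = -4


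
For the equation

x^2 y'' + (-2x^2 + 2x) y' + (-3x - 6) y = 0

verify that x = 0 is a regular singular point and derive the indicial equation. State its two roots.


Divide by x^2 to reach normal form y'' + P_1(x) y' + P_2(x) y = 0 with P_1(x) = -2 + 2/x and P_2(x) = -3/x - 6/x^2.
x = 0 is a singular point because the y'-coefficient -2 + 2/x has a pole at x = 0 and the y-coefficient -3/x - 6/x^2 has a pole at x = 0.
It is a regular singular point because x P_1(x) = p(x) = 2 - 2x and x^2 P_2(x) = q(x) = -3x - 6 are polynomials, hence analytic at x = 0.
p(0) = 2,  q(0) = -6.
Indicial equation: r(r-1) + p(0) r + q(0) = 0, i.e. r^2 + (p(0) - 1) r + q(0) = 0, i.e. r^2 + 1 r - 6 = 0.
Discriminant: (1)^2 - 4(-6) = 25, so r = (-1 ± 5)/2.
Solving: r_1 = 2, r_2 = -3.

indicial: r^2 + 1 r - 6 = 0; roots r_1 = 2, r_2 = -3


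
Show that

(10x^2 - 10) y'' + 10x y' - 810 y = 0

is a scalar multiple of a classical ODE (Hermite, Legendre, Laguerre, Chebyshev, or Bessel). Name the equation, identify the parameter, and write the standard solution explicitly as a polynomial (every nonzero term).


All three coefficients share the factor -10; dividing through by -10 gives  (1 - x^2) y'' - x y' + 81 y = 0.
This matches the Chebyshev equation (1 - x^2) y'' - x y' + n^2 y = 0 (note the -x y' term, not -2x y') with n^2 = 81, so n = 9; the polynomial solution is T_9(x).
With y = sum_k a_k x^k, matching x^k gives (k+2)(k+1) a_{k+2} = (k^2 - n^2) a_k = (k - 9)(k + 9) a_k. The right side vanishes at k = 9, so the series with the parity of 9 terminates at degree 9.
Standard normalization: leading coefficient of T_n is 2^(n-1), so a_9 = 2^8 = 256. Work downward with a_k = (k+1)(k+2) a_{k+2} / ((k - 9)(k + 9)):
  a_7 = (8)(9)(256) / ((7 - 9)(7 + 9)) = 18432/(-32) = -576
  a_5 = (6)(7)(-576) / ((5 - 9)(5 + 9)) = -24192/(-56) = 432
  a_3 = (4)(5)(432) / ((3 - 9)(3 + 9)) = 8640/(-72) = -120
  a_1 = (2)(3)(-120) / ((1 - 9)(1 + 9)) = -720/(-80) = 9
Hence T_9(x) = 256 x^9 - 576 x^7 + 432 x^5 - 120 x^3 + 9 x.

T_9(x); series = 256 x^9 - 576 x^7 + 432 x^5 - 120 x^3 + 9 x


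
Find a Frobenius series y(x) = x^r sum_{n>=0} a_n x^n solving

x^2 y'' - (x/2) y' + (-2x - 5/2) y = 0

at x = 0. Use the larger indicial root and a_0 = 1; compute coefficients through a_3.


Write in Frobenius form y'' + (p(x)/x) y' + (q(x)/x^2) y = 0:
  p(x) = -1/2,  q(x) = -2x - 5/2.
Indicial equation: r(r-1) + (-1/2) r + (-5/2) = 0 -> roots r_1 = 5/2, r_2 = -1.
Take r = r_1 = 5/2. Let y(x) = x^r sum_{n>=0} a_n x^n with a_0 = 1.
Substitute y = x^r sum a_n x^n and match x^{r+n}. The recurrence is
  D(n) a_n - 2 a_{n-1} = 0,  where D(n) = (r+n)(r+n-1) + (-1/2)(r+n) + (-5/2).
  a_n = 2 / D(n) * a_{n-1}.
Since the indicial polynomial factors as (r - r_1)(r - r_2), D(n) = (r_1 + n - r_1)(r_1 + n - r_2) = n(n + 7/2).
Evaluating step by step (a_0 = 1):
  n = 1: D(1) = 1(1 + 7/2) = 9/2; numerator = 2(1) = 2; a_1 = (2)/(9/2) = 4/9
  n = 2: D(2) = 2(2 + 7/2) = 11; numerator = 2(4/9) = 8/9; a_2 = (8/9)/(11) = 8/99
  n = 3: D(3) = 3(3 + 7/2) = 39/2; numerator = 2(8/99) = 16/99; a_3 = (16/99)/(39/2) = 32/3861

r = 5/2; a_0 = 1; a_1 = 4/9; a_2 = 8/99; a_3 = 32/3861


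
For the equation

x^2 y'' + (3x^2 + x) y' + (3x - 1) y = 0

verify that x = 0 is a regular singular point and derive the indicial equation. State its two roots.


Divide by x^2 to reach normal form y'' + P_1(x) y' + P_2(x) y = 0 with P_1(x) = 3 + 1/x and P_2(x) = 3/x - 1/x^2.
x = 0 is a singular point because the y'-coefficient 3 + 1/x has a pole at x = 0 and the y-coefficient 3/x - 1/x^2 has a pole at x = 0.
It is a regular singular point because x P_1(x) = p(x) = 3x + 1 and x^2 P_2(x) = q(x) = 3x - 1 are polynomials, hence analytic at x = 0.
p(0) = 1,  q(0) = -1.
Indicial equation: r(r-1) + p(0) r + q(0) = 0, i.e. r^2 + (p(0) - 1) r + q(0) = 0, i.e. r^2 - 1 = 0.
Discriminant: (0)^2 - 4(-1) = 4, so r = (0 ± 2)/2.
Solving: r_1 = 1, r_2 = -1.

indicial: r^2 - 1 = 0; roots r_1 = 1, r_2 = -1


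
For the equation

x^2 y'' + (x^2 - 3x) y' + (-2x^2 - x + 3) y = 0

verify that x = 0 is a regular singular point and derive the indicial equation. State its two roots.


Divide by x^2 to reach normal form y'' + P_1(x) y' + P_2(x) y = 0 with P_1(x) = 1 - 3/x and P_2(x) = -2 - 1/x + 3/x^2.
x = 0 is a singular point because the y'-coefficient 1 - 3/x has a pole at x = 0 and the y-coefficient -2 - 1/x + 3/x^2 has a pole at x = 0.
It is a regular singular point because x P_1(x) = p(x) = x - 3 and x^2 P_2(x) = q(x) = -2x^2 - x + 3 are polynomials, hence analytic at x = 0.
p(0) = -3,  q(0) = 3.
Indicial equation: r(r-1) + p(0) r + q(0) = 0, i.e. r^2 + (p(0) - 1) r + q(0) = 0, i.e. r^2 - 4 r + 3 = 0.
Discriminant: (-4)^2 - 4(3) = 4, so r = (4 ± 2)/2.
Solving: r_1 = 3, r_2 = 1.

indicial: r^2 - 4 r + 3 = 0; roots r_1 = 3, r_2 = 1
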